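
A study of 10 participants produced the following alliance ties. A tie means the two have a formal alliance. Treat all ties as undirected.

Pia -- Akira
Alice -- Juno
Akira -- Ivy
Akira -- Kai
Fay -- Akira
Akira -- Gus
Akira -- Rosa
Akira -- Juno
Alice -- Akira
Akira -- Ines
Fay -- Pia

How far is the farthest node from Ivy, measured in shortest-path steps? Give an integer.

Distances from Ivy: Akira:1, Alice:2, Fay:2, Gus:2, Ines:2, Juno:2, Kai:2, Pia:2, Rosa:2.
The largest is 2 (to Alice, Rosa, Kai, Pia, Juno, Gus, Fay, and Ines), so the eccentricity of Ivy is 2.

2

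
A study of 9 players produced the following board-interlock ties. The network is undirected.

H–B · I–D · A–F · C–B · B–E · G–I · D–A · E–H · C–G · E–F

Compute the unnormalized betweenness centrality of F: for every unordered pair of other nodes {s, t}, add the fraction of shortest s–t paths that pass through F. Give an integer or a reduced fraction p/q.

13/2

Pairs whose geodesics pass through F — B–D: 1/2; B–A: 1; C–A: 1/2; I–E: 1/2; D–E: 1; D–H: 1; A–E: 1; A–H: 1.
All other pairs contribute 0.
Summing the contributions gives betweenness(F) = 13/2.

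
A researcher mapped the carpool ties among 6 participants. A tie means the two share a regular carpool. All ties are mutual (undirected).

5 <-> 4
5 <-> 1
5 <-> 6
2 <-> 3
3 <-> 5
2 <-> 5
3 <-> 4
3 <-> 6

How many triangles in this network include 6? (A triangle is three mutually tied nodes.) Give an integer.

1

6's neighbors: 3 and 5.
Neighbor pairs that are themselves tied: 6–3–5. Each forms one triangle with 6, for 1 in total.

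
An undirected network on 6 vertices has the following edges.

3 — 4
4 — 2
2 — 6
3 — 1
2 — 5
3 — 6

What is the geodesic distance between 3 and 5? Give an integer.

3

One shortest route is 3 – 6 – 2 – 5, which uses 3 edges, and at distance 2 from 3 we only reach {2}, which does not include 5. So d(3,5) = 3.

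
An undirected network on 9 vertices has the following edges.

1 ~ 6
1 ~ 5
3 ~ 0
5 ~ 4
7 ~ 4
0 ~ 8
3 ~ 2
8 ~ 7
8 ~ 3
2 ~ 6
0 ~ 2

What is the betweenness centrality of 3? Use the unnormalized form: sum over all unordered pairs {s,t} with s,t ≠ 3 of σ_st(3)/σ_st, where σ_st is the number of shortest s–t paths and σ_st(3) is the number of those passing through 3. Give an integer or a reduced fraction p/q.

5/2

Pairs whose geodesics pass through 3 — 4–2: 1/3; 1–8: 1/3; 6–8: 1/2; 6–7: 1/3; 2–8: 1/2; 2–7: 1/2.
All other pairs contribute 0.
Summing the contributions gives betweenness(3) = 5/2.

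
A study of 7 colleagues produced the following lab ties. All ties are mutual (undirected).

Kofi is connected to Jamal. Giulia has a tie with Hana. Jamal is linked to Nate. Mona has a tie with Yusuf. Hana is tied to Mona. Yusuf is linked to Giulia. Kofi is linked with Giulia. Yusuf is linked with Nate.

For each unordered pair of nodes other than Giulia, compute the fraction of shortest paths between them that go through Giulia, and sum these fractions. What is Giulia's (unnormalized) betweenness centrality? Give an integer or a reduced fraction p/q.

5

Pairs whose geodesics pass through Giulia — Yusuf–Hana: 1/2; Yusuf–Kofi: 1; Mona–Kofi: 2/2; Hana–Kofi: 1; Hana–Jamal: 1; Hana–Nate: 1/2.
All other pairs contribute 0.
Summing the contributions gives betweenness(Giulia) = 5.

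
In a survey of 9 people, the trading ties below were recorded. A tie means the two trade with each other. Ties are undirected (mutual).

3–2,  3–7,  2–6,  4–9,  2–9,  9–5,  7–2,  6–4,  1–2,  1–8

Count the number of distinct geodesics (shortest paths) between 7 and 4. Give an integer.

2

The shortest distance is 3. The length-3 paths are: 7–2–6–4; 7–2–9–4.
That gives 2 distinct shortest paths.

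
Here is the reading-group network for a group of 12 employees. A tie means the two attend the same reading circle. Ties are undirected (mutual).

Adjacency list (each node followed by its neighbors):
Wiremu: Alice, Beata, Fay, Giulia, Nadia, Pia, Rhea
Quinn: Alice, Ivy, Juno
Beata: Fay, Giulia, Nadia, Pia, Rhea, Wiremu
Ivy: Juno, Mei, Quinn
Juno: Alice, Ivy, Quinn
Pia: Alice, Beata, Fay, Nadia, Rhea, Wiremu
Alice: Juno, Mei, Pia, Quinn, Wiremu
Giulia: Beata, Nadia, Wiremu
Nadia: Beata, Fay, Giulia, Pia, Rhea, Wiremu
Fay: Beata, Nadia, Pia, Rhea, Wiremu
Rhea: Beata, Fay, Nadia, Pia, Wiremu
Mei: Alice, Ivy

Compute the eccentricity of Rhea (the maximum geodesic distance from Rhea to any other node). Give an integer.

4

Distances from Rhea: Alice:2, Beata:1, Fay:1, Giulia:2, Ivy:4, Juno:3, Mei:3, Nadia:1, Pia:1, Quinn:3, Wiremu:1.
The largest is 4 (to Ivy), so the eccentricity of Rhea is 4.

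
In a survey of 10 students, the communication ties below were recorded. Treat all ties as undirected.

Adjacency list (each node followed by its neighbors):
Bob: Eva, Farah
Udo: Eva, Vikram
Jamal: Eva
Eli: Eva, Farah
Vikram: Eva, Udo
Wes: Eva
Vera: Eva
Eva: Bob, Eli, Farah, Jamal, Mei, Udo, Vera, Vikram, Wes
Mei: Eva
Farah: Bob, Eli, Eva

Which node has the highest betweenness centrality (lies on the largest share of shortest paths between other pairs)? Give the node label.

Unnormalized betweenness of each node: Bob:0, Eli:0, Eva:65/2, Farah:1/2, Jamal:0, Mei:0, Udo:0, Vera:0, Vikram:0, Wes:0.
Eva has the largest value, 65/2, making it the main broker — the node through which the most shortest paths run.

Eva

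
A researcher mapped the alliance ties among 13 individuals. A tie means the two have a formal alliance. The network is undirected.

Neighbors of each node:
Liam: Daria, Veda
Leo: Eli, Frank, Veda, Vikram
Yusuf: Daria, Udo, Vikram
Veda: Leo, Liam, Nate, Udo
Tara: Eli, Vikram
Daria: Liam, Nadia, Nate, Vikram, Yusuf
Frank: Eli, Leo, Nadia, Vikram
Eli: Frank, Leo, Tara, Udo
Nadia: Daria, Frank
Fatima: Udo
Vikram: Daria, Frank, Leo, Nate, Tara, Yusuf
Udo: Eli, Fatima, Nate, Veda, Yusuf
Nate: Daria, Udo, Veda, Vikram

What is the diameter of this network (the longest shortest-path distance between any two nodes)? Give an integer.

Eccentricity of each node (its greatest distance to any other): Daria:3, Eli:3, Fatima:4, Frank:3, Leo:3, Liam:3, Nadia:4, Nate:2, Tara:3, Udo:3, Veda:3, Vikram:3, Yusuf:2.
The maximum eccentricity is 4, realized for instance by the pair Fatima–Nadia via Fatima – Udo – Yusuf – Daria – Nadia. So the diameter is 4.

4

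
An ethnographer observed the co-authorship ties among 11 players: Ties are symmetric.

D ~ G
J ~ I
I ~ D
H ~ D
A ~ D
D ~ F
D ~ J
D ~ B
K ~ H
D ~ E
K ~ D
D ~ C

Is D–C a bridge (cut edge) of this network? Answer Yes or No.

Yes

Without the D–C edge there is no alternate route between D and C, so the network disconnects. It is a bridge.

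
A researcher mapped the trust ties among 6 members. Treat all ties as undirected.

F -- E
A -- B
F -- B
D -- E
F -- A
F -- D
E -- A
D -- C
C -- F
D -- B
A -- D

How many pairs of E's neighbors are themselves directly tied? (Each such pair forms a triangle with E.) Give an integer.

E's neighbors: A, D, and F.
Neighbor pairs that are themselves tied: E–A–D; E–A–F; E–D–F. Each forms one triangle with E, for 3 in total.

3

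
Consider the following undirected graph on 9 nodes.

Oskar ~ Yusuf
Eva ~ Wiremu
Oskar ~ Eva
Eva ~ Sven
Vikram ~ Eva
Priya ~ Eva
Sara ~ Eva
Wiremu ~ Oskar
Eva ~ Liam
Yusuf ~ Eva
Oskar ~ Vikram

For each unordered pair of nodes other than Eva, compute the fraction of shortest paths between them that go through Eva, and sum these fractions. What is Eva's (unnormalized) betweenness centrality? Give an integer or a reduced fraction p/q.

Pairs whose geodesics pass through Eva — Oskar–Liam: 1; Oskar–Sven: 1; Oskar–Priya: 1; Oskar–Sara: 1; Wiremu–Yusuf: 1/2; Wiremu–Liam: 1; Wiremu–Sven: 1; Wiremu–Priya: 1; Wiremu–Vikram: 1/2; Wiremu–Sara: 1; Yusuf–Liam: 1; Yusuf–Sven: 1; Yusuf–Priya: 1; Yusuf–Vikram: 1/2 … (+11 more pairs).
All other pairs contribute 0.
Summing the contributions gives betweenness(Eva) = 47/2.

47/2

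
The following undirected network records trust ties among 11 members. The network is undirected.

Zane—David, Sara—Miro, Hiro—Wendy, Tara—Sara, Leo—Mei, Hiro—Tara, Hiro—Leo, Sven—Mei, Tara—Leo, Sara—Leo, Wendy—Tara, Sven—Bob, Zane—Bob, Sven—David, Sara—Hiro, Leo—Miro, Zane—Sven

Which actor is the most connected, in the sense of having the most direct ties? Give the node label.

Leo

Degrees — Bob:2, David:2, Hiro:4, Leo:5, Mei:2, Miro:2, Sara:4, Sven:4, Tara:4, Wendy:2, Zane:3.
The maximum is 5, attained only by Leo.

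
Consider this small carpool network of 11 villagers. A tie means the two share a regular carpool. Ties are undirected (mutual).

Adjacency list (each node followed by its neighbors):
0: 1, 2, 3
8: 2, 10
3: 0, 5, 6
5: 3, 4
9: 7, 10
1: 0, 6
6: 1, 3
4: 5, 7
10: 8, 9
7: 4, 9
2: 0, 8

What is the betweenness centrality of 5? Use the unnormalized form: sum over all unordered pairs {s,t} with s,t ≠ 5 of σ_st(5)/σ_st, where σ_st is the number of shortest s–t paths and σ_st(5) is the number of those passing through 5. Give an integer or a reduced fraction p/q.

11

Pairs whose geodesics pass through 5 — 2–4: 1; 0–4: 1; 0–7: 1; 1–4: 2/2; 1–7: 2/2; 6–4: 1; 6–7: 1; 6–9: 1; 3–4: 1; 3–7: 1; 3–9: 1.
All other pairs contribute 0.
Summing the contributions gives betweenness(5) = 11.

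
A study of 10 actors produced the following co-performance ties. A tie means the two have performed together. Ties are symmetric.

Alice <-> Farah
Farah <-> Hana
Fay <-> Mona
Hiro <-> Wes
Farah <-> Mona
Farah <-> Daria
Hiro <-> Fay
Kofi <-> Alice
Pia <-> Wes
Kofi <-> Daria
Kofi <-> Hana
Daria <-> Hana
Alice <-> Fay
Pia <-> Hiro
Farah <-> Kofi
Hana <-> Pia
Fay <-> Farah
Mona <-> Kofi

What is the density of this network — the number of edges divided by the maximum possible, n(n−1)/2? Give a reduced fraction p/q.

There are 18 edges and 10 nodes, so the maximum possible is C(10,2) = 45.
Density = 18/45 = 2/5.

2/5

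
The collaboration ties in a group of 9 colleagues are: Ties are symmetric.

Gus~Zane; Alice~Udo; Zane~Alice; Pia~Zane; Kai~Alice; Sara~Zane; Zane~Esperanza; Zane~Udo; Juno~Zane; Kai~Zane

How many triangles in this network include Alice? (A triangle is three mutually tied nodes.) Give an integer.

Alice's neighbors: Kai, Udo, and Zane.
Neighbor pairs that are themselves tied: Alice–Kai–Zane; Alice–Udo–Zane. Each forms one triangle with Alice, for 2 in total.

2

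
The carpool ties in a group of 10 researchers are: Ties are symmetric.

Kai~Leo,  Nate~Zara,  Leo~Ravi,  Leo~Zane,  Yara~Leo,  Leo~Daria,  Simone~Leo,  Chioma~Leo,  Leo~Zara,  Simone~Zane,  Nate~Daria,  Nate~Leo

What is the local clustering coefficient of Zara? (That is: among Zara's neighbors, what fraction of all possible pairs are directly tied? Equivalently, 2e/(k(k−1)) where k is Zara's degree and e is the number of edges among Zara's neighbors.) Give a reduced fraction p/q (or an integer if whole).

1

Zara's neighbors: Leo and Nate (k = 2).
Possible neighbor pairs: C(2,2) = 1. Edges among them: Leo–Nate → e = 1.
Clustering(Zara) = 1/1.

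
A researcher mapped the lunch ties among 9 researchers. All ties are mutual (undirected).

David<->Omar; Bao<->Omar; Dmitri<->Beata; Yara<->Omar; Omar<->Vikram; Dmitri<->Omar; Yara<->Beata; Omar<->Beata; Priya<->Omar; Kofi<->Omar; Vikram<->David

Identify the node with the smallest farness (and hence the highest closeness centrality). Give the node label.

Farness (sum of distances to all others) for each node — Bao:15, Beata:13, David:14, Dmitri:14, Kofi:15, Omar:8, Priya:15, Vikram:14, Yara:14.
The smallest farness is 8, for Omar, so Omar has the highest closeness.

Omar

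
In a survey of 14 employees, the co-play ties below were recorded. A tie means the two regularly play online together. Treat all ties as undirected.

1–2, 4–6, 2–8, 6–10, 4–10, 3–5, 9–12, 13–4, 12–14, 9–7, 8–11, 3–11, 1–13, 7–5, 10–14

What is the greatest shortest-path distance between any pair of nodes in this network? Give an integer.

Eccentricity of each node (its greatest distance to any other): 1:6, 2:6, 3:7, 4:6, 5:6, 6:7, 7:6, 8:6, 9:6, 10:6, 11:6, 12:6, 13:6, 14:6.
The maximum eccentricity is 7, realized for instance by the pair 6–3 via 6 – 4 – 13 – 1 – 2 – 8 – 11 – 3. So the diameter is 7.

7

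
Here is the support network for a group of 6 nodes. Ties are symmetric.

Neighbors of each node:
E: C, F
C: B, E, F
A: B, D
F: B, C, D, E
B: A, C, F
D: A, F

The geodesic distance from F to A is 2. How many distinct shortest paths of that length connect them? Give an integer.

The shortest distance is 2. The length-2 paths are: F–D–A; F–B–A.
That gives 2 distinct shortest paths.

2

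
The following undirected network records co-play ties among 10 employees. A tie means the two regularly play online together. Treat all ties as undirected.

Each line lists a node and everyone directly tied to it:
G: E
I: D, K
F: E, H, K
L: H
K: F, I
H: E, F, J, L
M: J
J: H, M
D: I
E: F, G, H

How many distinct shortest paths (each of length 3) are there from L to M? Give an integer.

The shortest distance is 3, and the only length-3 path is L–H–J–M. So there is exactly 1 shortest path.

1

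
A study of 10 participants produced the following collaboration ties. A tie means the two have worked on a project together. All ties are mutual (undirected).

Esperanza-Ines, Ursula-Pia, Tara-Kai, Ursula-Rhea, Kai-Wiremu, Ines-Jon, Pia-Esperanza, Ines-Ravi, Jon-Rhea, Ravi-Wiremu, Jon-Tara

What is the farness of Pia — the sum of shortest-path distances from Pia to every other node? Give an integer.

25

Distances from Pia: Esperanza:1, Ines:2, Jon:3, Kai:5, Ravi:3, Rhea:2, Tara:4, Ursula:1, Wiremu:4.
Sum = 1 + 2 + 3 + 5 + 3 + 2 + 4 + 1 + 4 = 25.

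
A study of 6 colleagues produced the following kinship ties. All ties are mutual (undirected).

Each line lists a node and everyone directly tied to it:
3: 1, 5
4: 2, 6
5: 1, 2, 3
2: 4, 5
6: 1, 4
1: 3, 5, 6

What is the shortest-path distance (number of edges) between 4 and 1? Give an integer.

One shortest route is 4 – 6 – 1, which uses 2 edges, and 4 and 1 are not directly tied, so nothing shorter exists. So d(4,1) = 2.

2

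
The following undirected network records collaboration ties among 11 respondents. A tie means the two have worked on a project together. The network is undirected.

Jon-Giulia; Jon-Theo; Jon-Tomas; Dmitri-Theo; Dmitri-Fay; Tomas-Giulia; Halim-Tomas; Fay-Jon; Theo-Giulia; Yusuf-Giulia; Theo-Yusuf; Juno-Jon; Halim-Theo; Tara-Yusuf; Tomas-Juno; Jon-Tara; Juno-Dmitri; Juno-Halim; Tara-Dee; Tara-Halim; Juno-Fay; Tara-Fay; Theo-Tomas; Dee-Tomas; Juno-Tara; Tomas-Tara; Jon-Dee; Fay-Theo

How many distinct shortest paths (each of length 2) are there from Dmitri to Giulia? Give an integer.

The shortest distance is 2, and the only length-2 path is Dmitri–Theo–Giulia. So there is exactly 1 shortest path.

1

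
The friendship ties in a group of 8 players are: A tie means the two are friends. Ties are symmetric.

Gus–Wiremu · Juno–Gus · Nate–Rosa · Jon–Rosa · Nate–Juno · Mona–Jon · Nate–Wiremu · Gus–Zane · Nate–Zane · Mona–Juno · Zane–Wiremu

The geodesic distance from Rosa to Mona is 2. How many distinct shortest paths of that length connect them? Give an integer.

The shortest distance is 2, and the only length-2 path is Rosa–Jon–Mona. So there is exactly 1 shortest path.

1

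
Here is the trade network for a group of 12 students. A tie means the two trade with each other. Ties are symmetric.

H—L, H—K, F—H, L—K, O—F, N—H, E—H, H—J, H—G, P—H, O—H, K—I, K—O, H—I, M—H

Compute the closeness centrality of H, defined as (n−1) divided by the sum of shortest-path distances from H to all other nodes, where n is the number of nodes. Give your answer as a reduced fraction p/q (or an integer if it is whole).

1

Distances from H: E:1, F:1, G:1, I:1, J:1, K:1, L:1, M:1, N:1, O:1, P:1. Sum = 11.
n = 12, so closeness = 11/11 = 1.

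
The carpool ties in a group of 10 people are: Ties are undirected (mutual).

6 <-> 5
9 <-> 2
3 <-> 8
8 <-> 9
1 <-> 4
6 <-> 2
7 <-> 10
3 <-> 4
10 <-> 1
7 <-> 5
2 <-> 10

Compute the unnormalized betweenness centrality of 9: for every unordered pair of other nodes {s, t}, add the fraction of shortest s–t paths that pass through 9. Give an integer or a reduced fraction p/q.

Pairs whose geodesics pass through 9 — 10–8: 1; 7–8: 1; 5–8: 1; 5–3: 1/2; 6–8: 1; 6–3: 1; 2–8: 1; 2–3: 1.
All other pairs contribute 0.
Summing the contributions gives betweenness(9) = 15/2.

15/2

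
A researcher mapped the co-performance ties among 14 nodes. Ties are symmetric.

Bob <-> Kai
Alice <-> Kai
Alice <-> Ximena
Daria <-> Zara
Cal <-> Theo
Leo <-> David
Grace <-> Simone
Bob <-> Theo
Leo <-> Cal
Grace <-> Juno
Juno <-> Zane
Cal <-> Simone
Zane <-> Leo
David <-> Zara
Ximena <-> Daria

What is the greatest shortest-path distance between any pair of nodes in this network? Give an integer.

Eccentricity of each node (its greatest distance to any other): Alice:7, Bob:5, Cal:5, Daria:6, David:5, Grace:7, Juno:7, Kai:6, Leo:5, Simone:6, Theo:5, Ximena:7, Zane:6, Zara:5.
The maximum eccentricity is 7, realized for instance by the pair Grace–Ximena via Grace – Simone – Cal – Leo – David – Zara – Daria – Ximena. So the diameter is 7.

7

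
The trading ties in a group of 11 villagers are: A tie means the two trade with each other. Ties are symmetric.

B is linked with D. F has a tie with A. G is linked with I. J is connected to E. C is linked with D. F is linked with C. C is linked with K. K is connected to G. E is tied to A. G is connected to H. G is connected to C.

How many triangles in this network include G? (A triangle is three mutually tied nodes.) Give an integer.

G's neighbors: C, H, I, and K.
Neighbor pairs that are themselves tied: G–C–K. Each forms one triangle with G, for 1 in total.

1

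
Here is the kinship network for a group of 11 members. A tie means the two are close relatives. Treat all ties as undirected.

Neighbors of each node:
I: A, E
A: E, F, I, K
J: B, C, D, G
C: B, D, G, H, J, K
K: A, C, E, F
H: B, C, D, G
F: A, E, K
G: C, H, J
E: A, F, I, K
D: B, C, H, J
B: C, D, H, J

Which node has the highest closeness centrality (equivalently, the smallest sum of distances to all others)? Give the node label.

Farness (sum of distances to all others) for each node — A:21, B:21, C:15, D:21, E:21, F:22, G:22, H:21, I:29, J:21, K:16.
The smallest farness is 15, for C, so C has the highest closeness.

C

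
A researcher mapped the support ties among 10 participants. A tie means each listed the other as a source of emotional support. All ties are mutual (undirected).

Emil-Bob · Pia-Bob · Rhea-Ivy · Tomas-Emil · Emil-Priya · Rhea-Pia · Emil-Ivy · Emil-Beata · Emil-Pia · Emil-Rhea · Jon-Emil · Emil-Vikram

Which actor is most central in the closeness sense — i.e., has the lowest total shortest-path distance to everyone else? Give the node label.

Farness (sum of distances to all others) for each node — Beata:17, Bob:16, Emil:9, Ivy:16, Jon:17, Pia:15, Priya:17, Rhea:15, Tomas:17, Vikram:17.
The smallest farness is 9, for Emil, so Emil has the highest closeness.

Emil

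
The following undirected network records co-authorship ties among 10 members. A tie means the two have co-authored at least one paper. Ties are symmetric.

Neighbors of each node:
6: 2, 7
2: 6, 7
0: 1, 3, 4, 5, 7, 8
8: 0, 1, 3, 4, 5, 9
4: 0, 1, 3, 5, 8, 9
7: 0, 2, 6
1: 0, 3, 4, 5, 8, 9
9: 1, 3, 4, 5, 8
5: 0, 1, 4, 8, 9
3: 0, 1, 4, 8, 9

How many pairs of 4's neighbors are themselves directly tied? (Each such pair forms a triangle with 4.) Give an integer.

13

4's neighbors: 0, 1, 3, 5, 8, and 9.
Neighbor pairs that are themselves tied: 4–0–1; 4–0–3; 4–0–5; 4–0–8; 4–1–3; 4–1–5; 4–1–8; 4–1–9; 4–3–8; 4–3–9; 4–5–8; 4–5–9; 4–8–9. Each forms one triangle with 4, for 13 in total.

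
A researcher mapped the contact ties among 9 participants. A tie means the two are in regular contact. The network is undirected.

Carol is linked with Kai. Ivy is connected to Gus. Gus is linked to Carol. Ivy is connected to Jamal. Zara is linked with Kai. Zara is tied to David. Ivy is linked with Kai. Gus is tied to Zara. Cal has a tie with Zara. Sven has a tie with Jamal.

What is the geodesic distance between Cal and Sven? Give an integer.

One shortest route is Cal – Zara – Kai – Ivy – Jamal – Sven, which uses 5 edges, and at distance 4 from Cal we only reach {Jamal}, which does not include Sven. So d(Cal,Sven) = 5.

5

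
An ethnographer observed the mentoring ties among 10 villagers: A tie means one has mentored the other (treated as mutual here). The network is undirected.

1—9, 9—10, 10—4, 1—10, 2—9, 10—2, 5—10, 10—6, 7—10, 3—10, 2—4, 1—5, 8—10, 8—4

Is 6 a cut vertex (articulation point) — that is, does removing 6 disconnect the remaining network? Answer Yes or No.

No

Even without 6, every remaining node can still reach every other (the residual graph is connected), so 6 is not a cut vertex.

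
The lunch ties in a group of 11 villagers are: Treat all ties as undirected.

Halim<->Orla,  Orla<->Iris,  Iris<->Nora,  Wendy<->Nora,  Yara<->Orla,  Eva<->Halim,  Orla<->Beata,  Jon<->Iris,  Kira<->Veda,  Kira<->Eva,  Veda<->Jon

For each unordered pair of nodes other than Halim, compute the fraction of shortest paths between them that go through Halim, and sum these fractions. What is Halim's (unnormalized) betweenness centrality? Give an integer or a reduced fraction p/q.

9

Pairs whose geodesics pass through Halim — Iris–Eva: 1; Beata–Eva: 1; Beata–Kira: 1; Wendy–Eva: 1; Eva–Nora: 1; Eva–Orla: 1; Eva–Yara: 1; Kira–Orla: 1; Kira–Yara: 1.
All other pairs contribute 0.
Summing the contributions gives betweenness(Halim) = 9.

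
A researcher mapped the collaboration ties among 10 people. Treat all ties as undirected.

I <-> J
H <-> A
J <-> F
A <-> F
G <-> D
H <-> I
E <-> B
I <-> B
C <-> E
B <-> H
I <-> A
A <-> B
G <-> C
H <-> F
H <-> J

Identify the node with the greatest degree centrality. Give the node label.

Degrees — A:4, B:4, C:2, D:1, E:2, F:3, G:2, H:5, I:4, J:3.
The maximum is 5, attained only by H.

H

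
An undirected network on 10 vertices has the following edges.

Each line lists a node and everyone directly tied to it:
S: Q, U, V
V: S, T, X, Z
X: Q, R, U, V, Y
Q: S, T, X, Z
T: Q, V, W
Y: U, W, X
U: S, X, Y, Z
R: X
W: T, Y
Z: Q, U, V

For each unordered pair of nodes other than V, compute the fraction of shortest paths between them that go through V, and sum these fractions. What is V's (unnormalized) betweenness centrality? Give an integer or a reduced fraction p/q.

Pairs whose geodesics pass through V — S–X: 1/3; S–R: 1/3; S–Z: 1/3; S–W: 1/3; S–T: 1/2; X–Z: 1/3; X–T: 1/2; R–Z: 1/3; R–T: 1/2; Z–W: 1/3; Z–T: 1/2; U–T: 3/7.
All other pairs contribute 0.
Summing the contributions gives betweenness(V) = 100/21.

100/21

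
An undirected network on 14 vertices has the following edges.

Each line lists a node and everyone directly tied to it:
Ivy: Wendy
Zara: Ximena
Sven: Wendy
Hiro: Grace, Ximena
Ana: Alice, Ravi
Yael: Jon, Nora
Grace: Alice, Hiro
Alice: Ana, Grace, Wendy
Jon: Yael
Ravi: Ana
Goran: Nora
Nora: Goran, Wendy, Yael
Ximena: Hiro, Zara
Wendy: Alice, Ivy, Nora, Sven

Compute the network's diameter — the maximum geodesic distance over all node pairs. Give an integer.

Eccentricity of each node (its greatest distance to any other): Alice:4, Ana:5, Goran:7, Grace:5, Hiro:6, Ivy:6, Jon:8, Nora:6, Ravi:6, Sven:6, Wendy:5, Ximena:7, Yael:7, Zara:8.
The maximum eccentricity is 8, realized for instance by the pair Jon–Zara via Jon – Yael – Nora – Wendy – Alice – Grace – Hiro – Ximena – Zara. So the diameter is 8.

8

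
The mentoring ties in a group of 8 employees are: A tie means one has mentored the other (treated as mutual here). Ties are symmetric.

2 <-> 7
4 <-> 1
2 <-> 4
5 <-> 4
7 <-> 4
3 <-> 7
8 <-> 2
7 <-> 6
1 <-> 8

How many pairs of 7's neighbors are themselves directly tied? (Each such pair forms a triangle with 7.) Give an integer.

1

7's neighbors: 2, 3, 4, and 6.
Neighbor pairs that are themselves tied: 7–2–4. Each forms one triangle with 7, for 1 in total.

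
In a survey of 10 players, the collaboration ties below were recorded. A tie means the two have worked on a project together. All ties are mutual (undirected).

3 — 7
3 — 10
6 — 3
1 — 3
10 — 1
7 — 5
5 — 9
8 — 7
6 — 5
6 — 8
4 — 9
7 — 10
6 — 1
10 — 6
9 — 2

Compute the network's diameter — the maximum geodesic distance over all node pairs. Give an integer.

4

Eccentricity of each node (its greatest distance to any other): 1:4, 2:4, 3:4, 4:4, 5:2, 6:3, 7:3, 8:4, 9:3, 10:4.
The maximum eccentricity is 4, realized for instance by the pair 2–8 via 2 – 9 – 5 – 6 – 8. So the diameter is 4.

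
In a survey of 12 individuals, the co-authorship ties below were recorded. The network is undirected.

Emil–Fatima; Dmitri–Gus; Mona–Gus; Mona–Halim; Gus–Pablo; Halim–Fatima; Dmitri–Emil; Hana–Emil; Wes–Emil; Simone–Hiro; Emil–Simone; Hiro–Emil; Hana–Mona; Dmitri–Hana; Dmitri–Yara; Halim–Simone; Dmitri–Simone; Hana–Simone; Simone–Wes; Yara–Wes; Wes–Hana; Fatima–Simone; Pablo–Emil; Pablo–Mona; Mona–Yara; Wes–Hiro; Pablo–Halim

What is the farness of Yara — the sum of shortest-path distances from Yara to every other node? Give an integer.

20

Distances from Yara: Dmitri:1, Emil:2, Fatima:3, Gus:2, Halim:2, Hana:2, Hiro:2, Mona:1, Pablo:2, Simone:2, Wes:1.
Sum = 1 + 2 + 3 + 2 + 2 + 2 + 2 + 1 + 2 + 2 + 1 = 20.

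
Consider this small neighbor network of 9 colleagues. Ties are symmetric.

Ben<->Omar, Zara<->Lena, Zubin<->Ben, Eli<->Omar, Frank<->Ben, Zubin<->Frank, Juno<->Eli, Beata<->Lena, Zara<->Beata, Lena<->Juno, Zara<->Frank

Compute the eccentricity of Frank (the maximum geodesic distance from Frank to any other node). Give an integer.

3

Distances from Frank: Beata:2, Ben:1, Eli:3, Juno:3, Lena:2, Omar:2, Zara:1, Zubin:1.
The largest is 3 (to Juno and Eli), so the eccentricity of Frank is 3.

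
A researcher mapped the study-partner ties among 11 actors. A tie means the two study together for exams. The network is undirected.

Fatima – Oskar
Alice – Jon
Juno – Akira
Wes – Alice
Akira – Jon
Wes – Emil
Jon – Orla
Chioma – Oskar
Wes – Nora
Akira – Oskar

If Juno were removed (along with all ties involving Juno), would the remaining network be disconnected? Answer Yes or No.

No

Even without Juno, every remaining node can still reach every other (the residual graph is connected), so Juno is not a cut vertex.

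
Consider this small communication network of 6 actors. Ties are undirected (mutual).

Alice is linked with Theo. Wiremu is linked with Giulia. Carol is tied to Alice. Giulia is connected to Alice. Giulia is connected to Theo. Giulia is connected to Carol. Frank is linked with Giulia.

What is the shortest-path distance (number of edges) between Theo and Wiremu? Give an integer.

2

One shortest route is Theo – Giulia – Wiremu, which uses 2 edges, and Theo and Wiremu are not directly tied, so nothing shorter exists. So d(Theo,Wiremu) = 2.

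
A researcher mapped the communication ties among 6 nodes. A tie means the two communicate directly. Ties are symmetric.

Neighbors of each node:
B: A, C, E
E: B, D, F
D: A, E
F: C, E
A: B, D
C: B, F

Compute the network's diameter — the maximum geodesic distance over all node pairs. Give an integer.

3

Eccentricity of each node (its greatest distance to any other): A:3, B:2, C:3, D:3, E:2, F:3.
The maximum eccentricity is 3, realized for instance by the pair C–D via C – B – E – D. So the diameter is 3.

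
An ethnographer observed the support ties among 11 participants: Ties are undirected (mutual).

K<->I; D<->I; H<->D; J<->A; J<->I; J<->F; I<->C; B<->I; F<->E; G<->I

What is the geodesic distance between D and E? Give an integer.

4

One shortest route is D – I – J – F – E, which uses 4 edges, and at distance 3 from D we only reach {A, F}, which does not include E. So d(D,E) = 4.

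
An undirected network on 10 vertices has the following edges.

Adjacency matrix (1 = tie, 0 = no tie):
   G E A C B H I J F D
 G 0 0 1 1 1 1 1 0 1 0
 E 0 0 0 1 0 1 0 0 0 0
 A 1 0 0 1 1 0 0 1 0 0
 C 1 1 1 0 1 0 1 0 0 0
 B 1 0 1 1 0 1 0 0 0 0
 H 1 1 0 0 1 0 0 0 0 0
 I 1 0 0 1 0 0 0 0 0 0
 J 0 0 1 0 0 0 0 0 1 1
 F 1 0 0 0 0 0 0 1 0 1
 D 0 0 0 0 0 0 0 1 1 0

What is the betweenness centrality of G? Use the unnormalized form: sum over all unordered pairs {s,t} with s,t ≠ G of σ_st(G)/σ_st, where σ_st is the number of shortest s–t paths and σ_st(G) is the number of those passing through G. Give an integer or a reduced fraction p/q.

Pairs whose geodesics pass through G — E–F: 2/2; E–D: 2/3; A–H: 1/2; A–I: 1/2; A–F: 1/2; C–H: 1/3; C–F: 1; C–D: 1/2; B–I: 1/2; B–F: 1; B–D: 1/2; H–I: 1; H–J: 2/3; H–F: 1 … (+4 more pairs).
All other pairs contribute 0.
Summing the contributions gives betweenness(G) = 40/3.

40/3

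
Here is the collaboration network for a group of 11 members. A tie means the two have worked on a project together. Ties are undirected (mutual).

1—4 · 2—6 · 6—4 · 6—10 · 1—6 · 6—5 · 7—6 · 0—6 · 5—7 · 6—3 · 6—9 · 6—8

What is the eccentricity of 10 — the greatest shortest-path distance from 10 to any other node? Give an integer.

2

Distances from 10: 0:2, 1:2, 2:2, 3:2, 4:2, 5:2, 6:1, 7:2, 8:2, 9:2.
The largest is 2 (to 4, 8, 9, 7, 1, 3, 0, 5, and 2), so the eccentricity of 10 is 2.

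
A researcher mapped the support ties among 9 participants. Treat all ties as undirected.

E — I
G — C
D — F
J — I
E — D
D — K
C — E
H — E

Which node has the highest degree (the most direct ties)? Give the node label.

E

Degrees — C:2, D:3, E:4, F:1, G:1, H:1, I:2, J:1, K:1.
The maximum is 4, attained only by E.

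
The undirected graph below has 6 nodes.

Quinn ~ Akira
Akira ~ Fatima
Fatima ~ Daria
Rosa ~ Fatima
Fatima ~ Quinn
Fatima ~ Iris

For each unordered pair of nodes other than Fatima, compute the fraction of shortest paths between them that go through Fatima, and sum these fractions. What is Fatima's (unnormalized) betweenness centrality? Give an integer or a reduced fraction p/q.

9

Pairs whose geodesics pass through Fatima — Rosa–Quinn: 1; Rosa–Iris: 1; Rosa–Akira: 1; Rosa–Daria: 1; Quinn–Iris: 1; Quinn–Daria: 1; Iris–Akira: 1; Iris–Daria: 1; Akira–Daria: 1.
All other pairs contribute 0.
Summing the contributions gives betweenness(Fatima) = 9.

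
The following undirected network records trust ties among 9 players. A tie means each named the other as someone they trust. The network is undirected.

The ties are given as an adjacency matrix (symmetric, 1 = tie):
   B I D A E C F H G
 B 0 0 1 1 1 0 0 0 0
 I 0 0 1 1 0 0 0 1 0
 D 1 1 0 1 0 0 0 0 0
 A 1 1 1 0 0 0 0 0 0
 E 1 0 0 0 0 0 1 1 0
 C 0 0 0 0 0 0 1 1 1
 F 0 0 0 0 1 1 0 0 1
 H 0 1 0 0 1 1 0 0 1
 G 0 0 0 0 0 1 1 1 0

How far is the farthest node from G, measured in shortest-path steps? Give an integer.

3

Distances from G: A:3, B:3, C:1, D:3, E:2, F:1, H:1, I:2.
The largest is 3 (to B, D, and A), so the eccentricity of G is 3.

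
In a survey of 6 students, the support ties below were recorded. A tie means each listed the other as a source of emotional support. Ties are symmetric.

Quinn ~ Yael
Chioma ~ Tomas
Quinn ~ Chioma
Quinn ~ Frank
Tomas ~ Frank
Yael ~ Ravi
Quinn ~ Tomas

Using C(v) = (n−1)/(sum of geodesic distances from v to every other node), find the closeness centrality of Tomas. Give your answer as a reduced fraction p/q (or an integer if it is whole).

5/8

Distances from Tomas: Chioma:1, Frank:1, Quinn:1, Ravi:3, Yael:2. Sum = 8.
n = 6, so closeness = 5/8.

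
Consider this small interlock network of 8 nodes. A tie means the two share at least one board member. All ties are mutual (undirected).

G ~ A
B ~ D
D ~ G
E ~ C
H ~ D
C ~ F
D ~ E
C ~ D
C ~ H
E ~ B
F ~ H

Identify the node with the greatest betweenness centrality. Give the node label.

D

Unnormalized betweenness of each node: A:0, B:0, C:11/3, D:38/3, E:5/6, F:0, G:6, H:11/6.
D has the largest value, 38/3, making it the main broker — the node through which the most shortest paths run.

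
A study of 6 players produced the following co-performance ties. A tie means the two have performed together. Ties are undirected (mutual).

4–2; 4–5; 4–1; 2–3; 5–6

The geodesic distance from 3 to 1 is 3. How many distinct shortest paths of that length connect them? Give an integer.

1

The shortest distance is 3, and the only length-3 path is 3–2–4–1. So there is exactly 1 shortest path.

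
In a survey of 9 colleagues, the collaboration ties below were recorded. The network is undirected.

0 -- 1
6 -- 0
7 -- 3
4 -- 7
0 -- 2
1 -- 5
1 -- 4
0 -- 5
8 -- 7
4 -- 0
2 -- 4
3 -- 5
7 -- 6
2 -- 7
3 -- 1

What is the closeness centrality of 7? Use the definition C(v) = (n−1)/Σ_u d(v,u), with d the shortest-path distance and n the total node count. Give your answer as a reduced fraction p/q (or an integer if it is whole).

8/11

Distances from 7: 0:2, 1:2, 2:1, 3:1, 4:1, 5:2, 6:1, 8:1. Sum = 11.
n = 9, so closeness = 8/11.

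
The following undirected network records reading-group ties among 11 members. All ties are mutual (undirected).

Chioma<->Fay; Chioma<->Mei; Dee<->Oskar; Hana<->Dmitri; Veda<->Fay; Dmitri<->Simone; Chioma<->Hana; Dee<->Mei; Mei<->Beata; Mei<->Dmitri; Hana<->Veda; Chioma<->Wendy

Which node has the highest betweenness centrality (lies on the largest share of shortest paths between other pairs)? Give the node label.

Unnormalized betweenness of each node: Beata:0, Chioma:39/2, Dee:9, Dmitri:37/3, Fay:7/3, Hana:9, Mei:77/3, Oskar:0, Simone:0, Veda:7/6, Wendy:0.
Mei has the largest value, 77/3, making it the main broker — the node through which the most shortest paths run.

Mei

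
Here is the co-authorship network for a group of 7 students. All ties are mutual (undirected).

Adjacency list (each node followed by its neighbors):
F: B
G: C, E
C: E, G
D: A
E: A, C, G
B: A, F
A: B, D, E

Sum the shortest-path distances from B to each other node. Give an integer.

Distances from B: A:1, C:3, D:2, E:2, F:1, G:3.
Sum = 1 + 3 + 2 + 2 + 1 + 3 = 12.

12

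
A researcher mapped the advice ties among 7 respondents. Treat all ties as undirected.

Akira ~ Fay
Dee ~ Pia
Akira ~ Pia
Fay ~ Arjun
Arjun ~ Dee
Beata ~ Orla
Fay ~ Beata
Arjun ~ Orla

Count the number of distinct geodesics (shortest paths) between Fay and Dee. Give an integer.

1

The shortest distance is 2, and the only length-2 path is Fay–Arjun–Dee. So there is exactly 1 shortest path.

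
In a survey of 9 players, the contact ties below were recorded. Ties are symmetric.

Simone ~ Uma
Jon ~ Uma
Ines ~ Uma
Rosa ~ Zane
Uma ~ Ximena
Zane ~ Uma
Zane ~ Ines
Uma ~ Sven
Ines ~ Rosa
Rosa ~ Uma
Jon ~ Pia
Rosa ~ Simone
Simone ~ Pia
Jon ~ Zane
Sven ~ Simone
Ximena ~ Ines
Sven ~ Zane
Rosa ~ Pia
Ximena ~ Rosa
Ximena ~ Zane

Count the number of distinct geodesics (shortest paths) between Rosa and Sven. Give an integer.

3

The shortest distance is 2. The length-2 paths are: Rosa–Simone–Sven; Rosa–Uma–Sven; Rosa–Zane–Sven.
That gives 3 distinct shortest paths.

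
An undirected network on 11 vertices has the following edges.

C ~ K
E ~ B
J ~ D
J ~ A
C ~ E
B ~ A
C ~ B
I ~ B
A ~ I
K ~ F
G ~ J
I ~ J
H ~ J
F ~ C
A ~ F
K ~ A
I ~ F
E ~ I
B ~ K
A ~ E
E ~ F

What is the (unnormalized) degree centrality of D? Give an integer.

1

D is directly tied to J. That is 1 neighbor, so the degree of D is 1.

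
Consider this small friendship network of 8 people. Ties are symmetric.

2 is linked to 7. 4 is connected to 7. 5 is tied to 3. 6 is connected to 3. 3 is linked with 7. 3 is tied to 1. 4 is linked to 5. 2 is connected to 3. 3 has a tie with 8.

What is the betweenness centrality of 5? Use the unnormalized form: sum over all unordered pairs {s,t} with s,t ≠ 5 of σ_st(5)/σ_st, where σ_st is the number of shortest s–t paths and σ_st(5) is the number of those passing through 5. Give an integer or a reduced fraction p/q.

2

Pairs whose geodesics pass through 5 — 8–4: 1/2; 6–4: 1/2; 1–4: 1/2; 3–4: 1/2.
All other pairs contribute 0.
Summing the contributions gives betweenness(5) = 2.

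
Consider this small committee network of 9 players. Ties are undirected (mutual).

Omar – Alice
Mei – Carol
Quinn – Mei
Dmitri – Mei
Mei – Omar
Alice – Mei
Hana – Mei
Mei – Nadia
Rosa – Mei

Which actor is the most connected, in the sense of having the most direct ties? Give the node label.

Mei

Degrees — Alice:2, Carol:1, Dmitri:1, Hana:1, Mei:8, Nadia:1, Omar:2, Quinn:1, Rosa:1.
The maximum is 8, attained only by Mei.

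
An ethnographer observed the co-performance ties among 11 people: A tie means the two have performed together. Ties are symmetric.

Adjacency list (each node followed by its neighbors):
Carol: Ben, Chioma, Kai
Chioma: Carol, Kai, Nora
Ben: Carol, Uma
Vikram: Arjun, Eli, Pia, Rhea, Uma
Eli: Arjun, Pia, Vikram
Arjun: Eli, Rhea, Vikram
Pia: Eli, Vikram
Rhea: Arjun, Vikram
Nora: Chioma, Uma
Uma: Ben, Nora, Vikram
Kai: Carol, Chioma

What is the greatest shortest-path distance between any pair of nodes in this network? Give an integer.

5

Eccentricity of each node (its greatest distance to any other): Arjun:5, Ben:3, Carol:4, Chioma:4, Eli:5, Kai:5, Nora:3, Pia:5, Rhea:5, Uma:3, Vikram:4.
The maximum eccentricity is 5, realized for instance by the pair Arjun–Kai via Arjun – Vikram – Uma – Nora – Chioma – Kai. So the diameter is 5.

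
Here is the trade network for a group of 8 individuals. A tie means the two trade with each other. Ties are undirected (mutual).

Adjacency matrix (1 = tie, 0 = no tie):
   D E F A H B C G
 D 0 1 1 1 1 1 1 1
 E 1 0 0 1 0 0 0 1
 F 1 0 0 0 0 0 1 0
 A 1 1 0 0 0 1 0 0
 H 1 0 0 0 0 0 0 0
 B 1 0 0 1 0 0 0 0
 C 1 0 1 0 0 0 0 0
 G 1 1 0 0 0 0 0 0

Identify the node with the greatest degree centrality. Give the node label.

Degrees — A:3, B:2, C:2, D:7, E:3, F:2, G:2, H:1.
The maximum is 7, attained only by D.

D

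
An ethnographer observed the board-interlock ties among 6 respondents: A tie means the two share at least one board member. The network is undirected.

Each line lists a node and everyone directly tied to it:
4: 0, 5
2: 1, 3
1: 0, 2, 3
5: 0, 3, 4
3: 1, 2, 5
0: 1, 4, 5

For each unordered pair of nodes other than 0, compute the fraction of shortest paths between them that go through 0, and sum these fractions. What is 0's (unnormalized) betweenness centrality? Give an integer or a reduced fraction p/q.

Pairs whose geodesics pass through 0 — 5–1: 1/2; 4–1: 1; 4–2: 1/2.
All other pairs contribute 0.
Summing the contributions gives betweenness(0) = 2.

2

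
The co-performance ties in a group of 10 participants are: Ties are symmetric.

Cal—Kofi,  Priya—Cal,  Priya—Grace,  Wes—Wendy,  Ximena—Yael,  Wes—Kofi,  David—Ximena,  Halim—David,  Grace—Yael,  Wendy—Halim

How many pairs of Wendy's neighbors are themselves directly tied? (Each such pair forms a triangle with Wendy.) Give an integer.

0

Wendy's neighbors are Halim and Wes, but none of them are tied to each other, so no triangle contains Wendy.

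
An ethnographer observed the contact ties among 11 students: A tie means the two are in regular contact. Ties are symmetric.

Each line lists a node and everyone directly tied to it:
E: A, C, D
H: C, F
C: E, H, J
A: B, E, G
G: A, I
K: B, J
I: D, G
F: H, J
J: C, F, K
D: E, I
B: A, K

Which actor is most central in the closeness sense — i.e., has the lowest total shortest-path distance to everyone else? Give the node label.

Farness (sum of distances to all others) for each node — A:21, B:24, C:20, D:25, E:19, F:30, G:27, H:27, I:29, J:23, K:25.
The smallest farness is 19, for E, so E has the highest closeness.

E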